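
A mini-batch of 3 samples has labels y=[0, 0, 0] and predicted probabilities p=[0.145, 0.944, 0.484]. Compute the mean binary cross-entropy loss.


L[0] = -ln(1-0.145) = -ln(0.855) = 0.1567
L[1] = -ln(1-0.944) = -ln(0.056) = 2.8824
L[2] = -ln(1-0.484) = -ln(0.516) = 0.6616
mean = (0.1567 + 2.8824 + 0.6616)/3 = 1.2336

1.2336


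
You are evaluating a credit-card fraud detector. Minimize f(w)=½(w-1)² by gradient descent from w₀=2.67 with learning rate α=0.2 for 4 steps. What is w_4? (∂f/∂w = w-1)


step 1: grad = 2.67-1 = 1.67; w = 2.67 - 0.2·(1.67) = 2.336
step 2: grad = 2.336-1 = 1.336; w = 2.336 - 0.2·(1.336) = 2.0688
step 3: grad = 2.0688-1 = 1.0688; w = 2.0688 - 0.2·(1.0688) = 1.85504
step 4: grad = 1.85504-1 = 0.85504; w = 1.85504 - 0.2·(0.85504) = 1.684032

1.684032


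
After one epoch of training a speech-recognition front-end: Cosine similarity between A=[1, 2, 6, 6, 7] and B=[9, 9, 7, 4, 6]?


A·B = 1·9 + 2·9 + 6·7 + 6·4 + 7·6 = 135
‖A‖ = √126 = 11.225, ‖B‖ = √263 = 16.2173
cos = 135/(√126·√263) = 135/√33138 = 0.7416

0.7416


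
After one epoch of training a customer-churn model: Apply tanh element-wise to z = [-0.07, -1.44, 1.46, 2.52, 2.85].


tanh(-0.07) = -0.0699
tanh(-1.44) = -0.8937
tanh(1.46) = 0.8977
tanh(2.52) = 0.9871
tanh(2.85) = 0.9933
result = [-0.0699, -0.8937, 0.8977, 0.9871, 0.9933]

[-0.0699, -0.8937, 0.8977, 0.9871, 0.9933]


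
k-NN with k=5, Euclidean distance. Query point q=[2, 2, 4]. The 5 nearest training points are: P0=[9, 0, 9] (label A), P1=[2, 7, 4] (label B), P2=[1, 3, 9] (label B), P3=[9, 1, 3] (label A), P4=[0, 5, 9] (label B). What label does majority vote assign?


d(q,P0) = 8.8318  (label A)
d(q,P1) = 5.0  (label B)
d(q,P2) = 5.1962  (label B)
d(q,P3) = 7.1414  (label A)
d(q,P4) = 6.1644  (label B)
Votes: A=2, B=3
Majority → B

B


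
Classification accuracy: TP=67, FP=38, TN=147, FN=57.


Accuracy = (TP+TN)/(TP+TN+FP+FN)
= (67+147)/(309)
= 214/309 = 69.26%

69.26%


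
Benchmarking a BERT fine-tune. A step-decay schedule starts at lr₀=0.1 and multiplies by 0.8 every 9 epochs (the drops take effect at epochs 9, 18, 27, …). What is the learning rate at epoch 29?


n_drops = ⌊29/9⌋ = 3
lr = 0.1·0.8^3 = 0.1·0.512 = 0.0512

0.0512


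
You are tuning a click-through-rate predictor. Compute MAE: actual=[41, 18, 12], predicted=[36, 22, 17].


Absolute errors: |41-36|=5, |18-22|=4, |12-17|=5
Sum = 14
MAE = 14/3 = 14/3

14/3


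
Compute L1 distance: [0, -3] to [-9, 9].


d = |0+ 9| + |-3-9|
  = 9 + 12
  = 21

21


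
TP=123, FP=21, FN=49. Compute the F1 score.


Precision = 123/144 = 0.8542
Recall = 123/172 = 0.7151
F1 = 2·P·R/(P+R) = 2·TP/(2·TP+FP+FN) = 246/(246+21+49) = 246/316 = 0.7785

0.7785


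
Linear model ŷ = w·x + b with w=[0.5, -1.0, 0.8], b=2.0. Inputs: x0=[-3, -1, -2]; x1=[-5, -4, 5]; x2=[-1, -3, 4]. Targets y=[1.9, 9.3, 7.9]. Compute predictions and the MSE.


ŷ0 = (0.5)·(-3) + (-1.0)·(-1) + (0.8)·(-2) + 2.0 = -0.1
ŷ1 = (0.5)·(-5) + (-1.0)·(-4) + (0.8)·(5) + 2.0 = 7.5
ŷ2 = (0.5)·(-1) + (-1.0)·(-3) + (0.8)·(4) + 2.0 = 7.7
errors² = [4.0, 3.24, 0.04]
MSE = 7.2800/3 = 2.4267

2.4267


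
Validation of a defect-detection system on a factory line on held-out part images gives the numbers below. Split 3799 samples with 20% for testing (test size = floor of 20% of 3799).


Test = ⌊3799·20/100⌋ = 759
Train = 3799 - 759 = 3040

Train: 3040, Test: 759


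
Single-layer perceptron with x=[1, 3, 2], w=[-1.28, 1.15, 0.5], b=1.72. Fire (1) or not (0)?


z = (1)·(-1.28) + (3)·(1.15) + (2)·(0.5) + 1.72
  = 4.89
step(z) = 1 (z≥0)

1


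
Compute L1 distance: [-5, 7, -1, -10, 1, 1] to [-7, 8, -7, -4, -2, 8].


d = |-5+ 7| + |7-8| + |-1+ 7| + |-10+ 4| + |1+ 2| + |1-8|
  = 2 + 1 + 6 + 6 + 3 + 7
  = 25

25


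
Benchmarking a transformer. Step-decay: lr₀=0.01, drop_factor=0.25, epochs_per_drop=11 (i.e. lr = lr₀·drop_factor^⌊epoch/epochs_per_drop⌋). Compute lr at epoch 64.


n_drops = ⌊64/11⌋ = 5
lr = 0.01·0.25^5 = 0.01·0.0009765625 = 0.000009765625

0.000009765625


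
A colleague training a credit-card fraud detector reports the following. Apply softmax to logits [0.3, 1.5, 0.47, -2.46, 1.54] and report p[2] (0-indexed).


Exponentials: e^0.3=1.3499, e^1.5=4.4817, e^0.47=1.6, e^-2.46=0.0854, e^1.54=4.6646
Sum = 12.1816
Softmax = [0.1108, 0.3679, 0.1313, 0.007, 0.3829]
p[2] = 1.6/12.1816 = 0.1313

0.1313


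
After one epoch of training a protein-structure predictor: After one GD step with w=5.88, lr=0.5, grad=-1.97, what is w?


w_new = w - α·∇
= 5.88 - 0.5·-1.97
= 5.88 + 0.985
= 6.865

6.865


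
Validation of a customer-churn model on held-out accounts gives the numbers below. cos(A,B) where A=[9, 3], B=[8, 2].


A·B = 9·8 + 3·2 = 78
‖A‖ = √90 = 9.4868, ‖B‖ = √68 = 8.2462
cos = 78/(√90·√68) = 78/√6120 = 0.9971

0.9971


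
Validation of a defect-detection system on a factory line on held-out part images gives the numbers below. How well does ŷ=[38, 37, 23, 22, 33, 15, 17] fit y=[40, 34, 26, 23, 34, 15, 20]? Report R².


ȳ = 27.4286
SS_res = Σ(y-ŷ)² = 33
SS_tot = Σ(y-ȳ)² = 475.71
R² = 1 - SS_res/SS_tot = 1 - 0.0694 = 0.9306

0.9306


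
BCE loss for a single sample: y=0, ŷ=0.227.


BCE = -[y·ln(p) + (1-y)·ln(1-p)]
= -0 - 1·ln(1-0.227)
= -ln(0.773) = 0.2575

0.2575


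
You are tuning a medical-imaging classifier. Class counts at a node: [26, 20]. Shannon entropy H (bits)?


Probabilities: [26/46, 20/46] ≈ [0.5652, 0.4348]
H = -((26/46)·log₂(26/46) + (20/46)·log₂(20/46))
  = 0.9877 bits

0.9877 bits


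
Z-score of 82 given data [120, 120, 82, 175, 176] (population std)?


μ = 134.6, σ = 36.1641
z = (82 - 134.6)/36.1641 = -1.4545

-1.4545


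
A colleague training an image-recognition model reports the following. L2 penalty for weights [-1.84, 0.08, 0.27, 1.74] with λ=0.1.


‖w‖₂² = (-1.84)² + (0.08)² + (0.27)² + (1.74)²
     = 3.3856 + 0.0064 + 0.0729 + 3.0276
     = 6.4925
λ·‖w‖₂² = 0.1·6.4925 = 0.64925

0.64925


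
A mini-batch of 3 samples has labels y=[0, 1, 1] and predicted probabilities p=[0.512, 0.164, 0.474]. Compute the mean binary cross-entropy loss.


L[0] = -ln(1-0.512) = -ln(0.488) = 0.7174
L[1] = -ln(0.164) = 1.8079
L[2] = -ln(0.474) = 0.7465
mean = (0.7174 + 1.8079 + 0.7465)/3 = 1.0906

1.0906


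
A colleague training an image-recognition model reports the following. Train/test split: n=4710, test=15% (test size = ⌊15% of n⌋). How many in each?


Test = ⌊4710·15/100⌋ = 706
Train = 4710 - 706 = 4004

Train: 4004, Test: 706


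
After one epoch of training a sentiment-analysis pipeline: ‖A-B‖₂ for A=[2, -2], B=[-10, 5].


d = √((2+ 10)² + (-2-5)²)
  = √(144 + 49)
  = √193 = 13.8924

13.8924


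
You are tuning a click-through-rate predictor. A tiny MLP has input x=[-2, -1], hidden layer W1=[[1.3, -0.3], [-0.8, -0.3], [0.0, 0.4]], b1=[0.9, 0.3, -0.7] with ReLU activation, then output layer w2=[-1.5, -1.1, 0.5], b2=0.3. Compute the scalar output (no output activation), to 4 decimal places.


z1[0] = (1.3)·(-2) + (-0.3)·(-1) + 0.9 = -1.4
z1[1] = (-0.8)·(-2) + (-0.3)·(-1) + 0.3 = 2.2
z1[2] = (0.0)·(-2) + (0.4)·(-1) - 0.7 = -1.1
h = ReLU(z1) = [0.0, 2.2, 0.0]
output = (-1.5)·(0.0) + (-1.1)·(2.2) + (0.5)·(0.0) + 0.3 = -2.12

-2.12


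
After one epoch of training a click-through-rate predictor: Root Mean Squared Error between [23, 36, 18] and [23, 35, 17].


MSE = 2/3 = 0.6667
RMSE = √(2/3) = 0.8165

0.8165


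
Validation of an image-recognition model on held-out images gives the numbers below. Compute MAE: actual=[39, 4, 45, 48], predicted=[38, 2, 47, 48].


Absolute errors: |39-38|=1, |4-2|=2, |45-47|=2, |48-48|=0
Sum = 5
MAE = 5/4 = 5/4

5/4


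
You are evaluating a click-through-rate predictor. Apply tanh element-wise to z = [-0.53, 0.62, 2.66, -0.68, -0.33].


tanh(-0.53) = -0.4854
tanh(0.62) = 0.5511
tanh(2.66) = 0.9903
tanh(-0.68) = -0.5915
tanh(-0.33) = -0.3185
result = [-0.4854, 0.5511, 0.9903, -0.5915, -0.3185]

[-0.4854, 0.5511, 0.9903, -0.5915, -0.3185]


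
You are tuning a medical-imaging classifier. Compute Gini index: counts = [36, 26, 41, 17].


Probabilities: [36/120, 26/120, 41/120, 17/120] ≈ [0.3, 0.2167, 0.3417, 0.1417]
Σpᵢ² = (1296 + 676 + 1681 + 289)/120² = 3942/14400
Gini = 1 - Σpᵢ² = 1 - 3942/14400 = 0.7263

0.7263


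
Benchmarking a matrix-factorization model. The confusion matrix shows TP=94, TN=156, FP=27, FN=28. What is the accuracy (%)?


Accuracy = (TP+TN)/(TP+TN+FP+FN)
= (94+156)/(305)
= 250/305 = 81.97%

81.97%


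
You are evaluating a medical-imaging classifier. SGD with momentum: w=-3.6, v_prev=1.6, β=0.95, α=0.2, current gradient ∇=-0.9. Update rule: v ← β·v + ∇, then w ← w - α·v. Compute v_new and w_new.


v_new = 0.95·1.6 - 0.9 = 1.52 - 0.9 = 0.62
w_new = -3.6 - 0.2·0.62 = -3.6 - 0.124 = -3.724

v_new=0.62, w_new=-3.724


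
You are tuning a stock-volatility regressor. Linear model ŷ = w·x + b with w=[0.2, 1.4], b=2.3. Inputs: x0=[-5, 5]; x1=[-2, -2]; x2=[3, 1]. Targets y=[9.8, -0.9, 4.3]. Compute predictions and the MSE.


ŷ0 = (0.2)·(-5) + (1.4)·(5) + 2.3 = 8.3
ŷ1 = (0.2)·(-2) + (1.4)·(-2) + 2.3 = -0.9
ŷ2 = (0.2)·(3) + (1.4)·(1) + 2.3 = 4.3
errors² = [2.25, 0.0, 0.0]
MSE = 2.2500/3 = 0.75

0.75


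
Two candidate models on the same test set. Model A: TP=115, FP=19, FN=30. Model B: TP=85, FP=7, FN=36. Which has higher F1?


Model A: P=115/134=0.8582, R=115/145=0.7931, F1=2PR/(P+R)=2TP/(2TP+FP+FN)=230/279=0.8244
Model B: P=85/92=0.9239, R=85/121=0.7025, F1=2PR/(P+R)=2TP/(2TP+FP+FN)=170/213=0.7981
0.8244 > 0.7981 → Model A

Model A


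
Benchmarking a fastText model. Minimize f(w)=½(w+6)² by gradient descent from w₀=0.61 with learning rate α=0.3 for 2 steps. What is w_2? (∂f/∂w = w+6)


step 1: grad = 0.61+6 = 6.61; w = 0.61 - 0.3·(6.61) = -1.373
step 2: grad = -1.373+6 = 4.627; w = -1.373 - 0.3·(4.627) = -2.7611

-2.7611


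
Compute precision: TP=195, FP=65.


Precision = TP/(TP+FP)
= 195/(195+65)
= 195/260 = 75.0%

75.0%


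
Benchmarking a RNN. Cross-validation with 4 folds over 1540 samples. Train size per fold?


Fold size = 1540/4 = 385
Training per fold = 1540 - 385 = 1155

1155


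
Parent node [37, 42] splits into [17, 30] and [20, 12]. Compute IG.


Parent = [37, 42], H_parent = 0.9971
H_left = 0.9441 (n=47), H_right = 0.9544 (n=32)
H_children = (47/79)·0.9441 + (32/79)·0.9544 = 0.9483
IG = 0.9971 - 0.9483 = 0.0488

0.0488


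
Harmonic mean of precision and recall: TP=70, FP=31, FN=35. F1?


Precision = 70/101 = 0.6931
Recall = 70/105 = 0.6667
F1 = 2·P·R/(P+R) = 2·TP/(2·TP+FP+FN) = 140/(140+31+35) = 140/206 = 0.6796

0.6796


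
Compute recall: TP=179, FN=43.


Recall = TP/(TP+FN)
= 179/(179+43)
= 179/222 = 80.63%

80.63%


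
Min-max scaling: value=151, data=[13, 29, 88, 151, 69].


min=13, max=151
(151-13)/(151-13) = 138/138 = 1.0

1.0


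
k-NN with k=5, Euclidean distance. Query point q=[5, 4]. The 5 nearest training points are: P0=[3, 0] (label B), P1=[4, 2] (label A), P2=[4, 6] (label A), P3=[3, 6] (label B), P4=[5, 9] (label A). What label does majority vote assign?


d(q,P0) = 4.4721  (label B)
d(q,P1) = 2.2361  (label A)
d(q,P2) = 2.2361  (label A)
d(q,P3) = 2.8284  (label B)
d(q,P4) = 5.0  (label A)
Votes: A=3, B=2
Majority → A

A


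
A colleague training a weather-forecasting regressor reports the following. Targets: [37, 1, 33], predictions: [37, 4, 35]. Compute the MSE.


Squared errors: (37-37)²=0, (1-4)²=9, (33-35)²=4
Sum = 13
MSE = 13/3 = 13/3

13/3


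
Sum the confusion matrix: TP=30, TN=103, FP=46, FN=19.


Total = TP + TN + FP + FN
= 30 + 103 + 46 + 19
= 198
(Predicted positive: 76, predicted negative: 122)

198


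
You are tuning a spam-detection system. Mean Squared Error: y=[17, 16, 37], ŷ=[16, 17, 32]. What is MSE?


Squared errors: (17-16)²=1, (16-17)²=1, (37-32)²=25
Sum = 27
MSE = 27/3 = 9

9


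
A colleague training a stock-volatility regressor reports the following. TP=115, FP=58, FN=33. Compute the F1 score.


Precision = 115/173 = 0.6647
Recall = 115/148 = 0.777
F1 = 2·P·R/(P+R) = 2·TP/(2·TP+FP+FN) = 230/(230+58+33) = 230/321 = 0.7165

0.7165


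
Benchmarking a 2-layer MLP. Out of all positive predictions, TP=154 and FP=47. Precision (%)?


Precision = TP/(TP+FP)
= 154/(154+47)
= 154/201 = 76.62%

76.62%


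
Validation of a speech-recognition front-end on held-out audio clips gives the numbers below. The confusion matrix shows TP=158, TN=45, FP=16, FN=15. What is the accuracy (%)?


Accuracy = (TP+TN)/(TP+TN+FP+FN)
= (158+45)/(234)
= 203/234 = 86.75%

86.75%


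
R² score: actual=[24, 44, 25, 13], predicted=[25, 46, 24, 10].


ȳ = 26.5
SS_res = Σ(y-ŷ)² = 15
SS_tot = Σ(y-ȳ)² = 497
R² = 1 - SS_res/SS_tot = 1 - 0.0302 = 0.9698

0.9698


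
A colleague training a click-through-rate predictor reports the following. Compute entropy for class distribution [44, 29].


Probabilities: [44/73, 29/73] ≈ [0.6027, 0.3973]
H = -((44/73)·log₂(44/73) + (29/73)·log₂(29/73))
  = 0.9693 bits

0.9693 bits


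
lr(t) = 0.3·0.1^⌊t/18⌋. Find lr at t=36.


n_drops = ⌊36/18⌋ = 2
lr = 0.3·0.1^2 = 0.3·0.01 = 0.003

0.003


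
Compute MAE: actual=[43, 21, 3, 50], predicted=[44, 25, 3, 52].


Absolute errors: |43-44|=1, |21-25|=4, |3-3|=0, |50-52|=2
Sum = 7
MAE = 7/4 = 7/4

7/4


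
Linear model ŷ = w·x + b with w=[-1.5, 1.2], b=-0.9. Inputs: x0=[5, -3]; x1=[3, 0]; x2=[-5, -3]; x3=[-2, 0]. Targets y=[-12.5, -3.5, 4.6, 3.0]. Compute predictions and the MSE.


ŷ0 = (-1.5)·(5) + (1.2)·(-3) - 0.9 = -12.0
ŷ1 = (-1.5)·(3) + (1.2)·(0) - 0.9 = -5.4
ŷ2 = (-1.5)·(-5) + (1.2)·(-3) - 0.9 = 3.0
ŷ3 = (-1.5)·(-2) + (1.2)·(0) - 0.9 = 2.1
errors² = [0.25, 3.61, 2.56, 0.81]
MSE = 7.2300/4 = 1.8075

1.8075


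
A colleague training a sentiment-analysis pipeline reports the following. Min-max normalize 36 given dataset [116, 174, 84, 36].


min=36, max=174
(36-36)/(174-36) = 0/138 = 0.0

0.0


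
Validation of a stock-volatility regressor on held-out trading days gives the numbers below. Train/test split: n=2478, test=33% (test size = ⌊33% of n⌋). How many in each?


Test = ⌊2478·33/100⌋ = 817
Train = 2478 - 817 = 1661

Train: 1661, Test: 817


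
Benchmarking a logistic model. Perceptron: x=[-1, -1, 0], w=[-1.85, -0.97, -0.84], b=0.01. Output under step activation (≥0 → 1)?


z = (-1)·(-1.85) + (-1)·(-0.97) + (0)·(-0.84) + 0.01
  = 2.83
step(z) = 1 (z≥0)

1


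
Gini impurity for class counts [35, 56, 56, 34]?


Probabilities: [35/181, 56/181, 56/181, 34/181] ≈ [0.1934, 0.3094, 0.3094, 0.1878]
Σpᵢ² = (1225 + 3136 + 3136 + 1156)/181² = 8653/32761
Gini = 1 - Σpᵢ² = 1 - 8653/32761 = 0.7359

0.7359


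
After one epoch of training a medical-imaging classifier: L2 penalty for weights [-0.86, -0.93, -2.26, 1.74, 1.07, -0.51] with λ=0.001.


‖w‖₂² = (-0.86)² + (-0.93)² + (-2.26)² + (1.74)² + (1.07)² + (-0.51)²
     = 0.7396 + 0.8649 + 5.1076 + 3.0276 + 1.1449 + 0.2601
     = 11.1447
λ·‖w‖₂² = 0.001·11.1447 = 0.011145

0.011145


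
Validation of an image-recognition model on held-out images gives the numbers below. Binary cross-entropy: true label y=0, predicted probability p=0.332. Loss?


BCE = -[y·ln(p) + (1-y)·ln(1-p)]
= -0 - 1·ln(1-0.332)
= -ln(0.668) = 0.4035

0.4035


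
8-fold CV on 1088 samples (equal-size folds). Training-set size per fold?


Fold size = 1088/8 = 136
Training per fold = 1088 - 136 = 952

952


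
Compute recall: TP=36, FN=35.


Recall = TP/(TP+FN)
= 36/(36+35)
= 36/71 = 50.7%

50.7%


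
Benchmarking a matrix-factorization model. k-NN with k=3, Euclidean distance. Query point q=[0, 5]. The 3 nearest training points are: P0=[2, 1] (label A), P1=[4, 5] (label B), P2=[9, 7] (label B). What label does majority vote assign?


d(q,P0) = 4.4721  (label A)
d(q,P1) = 4.0  (label B)
d(q,P2) = 9.2195  (label B)
Votes: A=1, B=2
Majority → B

B


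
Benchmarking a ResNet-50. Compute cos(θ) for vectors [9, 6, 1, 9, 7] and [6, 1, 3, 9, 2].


A·B = 9·6 + 6·1 + 1·3 + 9·9 + 7·2 = 158
‖A‖ = √248 = 15.748, ‖B‖ = √131 = 11.4455
cos = 158/(√248·√131) = 158/√32488 = 0.8766

0.8766


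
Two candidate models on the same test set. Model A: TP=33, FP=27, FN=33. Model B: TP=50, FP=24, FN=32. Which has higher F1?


Model A: P=33/60=0.55, R=33/66=0.5, F1=2PR/(P+R)=2TP/(2TP+FP+FN)=66/126=0.5238
Model B: P=50/74=0.6757, R=50/82=0.6098, F1=2PR/(P+R)=2TP/(2TP+FP+FN)=100/156=0.641
0.5238 < 0.641 → Model B

Model B


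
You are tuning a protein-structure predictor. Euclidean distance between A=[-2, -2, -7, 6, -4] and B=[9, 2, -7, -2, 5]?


d = √((-2-9)² + (-2-2)² + (-7+ 7)² + (6+ 2)² + (-4-5)²)
  = √(121 + 16 + 0 + 64 + 81)
  = √282 = 16.7929

16.7929


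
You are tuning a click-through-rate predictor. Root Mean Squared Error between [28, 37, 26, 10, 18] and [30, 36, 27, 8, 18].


MSE = 10/5 = 2
RMSE = √(10/5) = 1.4142

1.4142


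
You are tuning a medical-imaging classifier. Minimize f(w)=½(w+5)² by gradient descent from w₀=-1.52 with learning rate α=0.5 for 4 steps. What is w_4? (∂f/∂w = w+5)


step 1: grad = -1.52+5 = 3.48; w = -1.52 - 0.5·(3.48) = -3.26
step 2: grad = -3.26+5 = 1.74; w = -3.26 - 0.5·(1.74) = -4.13
step 3: grad = -4.13+5 = 0.87; w = -4.13 - 0.5·(0.87) = -4.565
step 4: grad = -4.565+5 = 0.435; w = -4.565 - 0.5·(0.435) = -4.7825

-4.7825


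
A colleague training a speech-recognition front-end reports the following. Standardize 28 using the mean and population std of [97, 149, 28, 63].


μ = 84.25, σ = 44.6395
z = (28 - 84.25)/44.6395 = -1.2601

-1.2601


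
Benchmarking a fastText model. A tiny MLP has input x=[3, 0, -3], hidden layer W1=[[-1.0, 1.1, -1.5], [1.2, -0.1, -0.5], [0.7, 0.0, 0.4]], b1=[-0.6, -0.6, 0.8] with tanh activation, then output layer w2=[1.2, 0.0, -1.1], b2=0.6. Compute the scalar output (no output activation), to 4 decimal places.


z1[0] = (-1.0)·(3) + (1.1)·(0) + (-1.5)·(-3) - 0.6 = 0.9
z1[1] = (1.2)·(3) + (-0.1)·(0) + (-0.5)·(-3) - 0.6 = 4.5
z1[2] = (0.7)·(3) + (0.0)·(0) + (0.4)·(-3) + 0.8 = 1.7
h = tanh(z1) = [0.7163, 0.9998, 0.9354]
output = (1.2)·(0.7163) + (0.0)·(0.9998) + (-1.1)·(0.9354) + 0.6 = 0.4306

0.4306


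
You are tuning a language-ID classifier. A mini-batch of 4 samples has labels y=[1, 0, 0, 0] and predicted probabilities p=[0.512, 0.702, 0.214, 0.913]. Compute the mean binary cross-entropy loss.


L[0] = -ln(0.512) = 0.6694
L[1] = -ln(1-0.702) = -ln(0.298) = 1.2107
L[2] = -ln(1-0.214) = -ln(0.786) = 0.2408
L[3] = -ln(1-0.913) = -ln(0.087) = 2.4418
mean = (0.6694 + 1.2107 + 0.2408 + 2.4418)/4 = 1.1407

1.1407


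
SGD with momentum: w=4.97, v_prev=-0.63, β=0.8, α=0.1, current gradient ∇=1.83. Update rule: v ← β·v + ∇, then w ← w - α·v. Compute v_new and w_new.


v_new = 0.8·-0.63 + 1.83 = -0.504 + 1.83 = 1.326
w_new = 4.97 - 0.1·1.326 = 4.97 - 0.1326 = 4.8374

v_new=1.326, w_new=4.8374


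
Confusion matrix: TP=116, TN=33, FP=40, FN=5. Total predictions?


Total = TP + TN + FP + FN
= 116 + 33 + 40 + 5
= 194
(Predicted positive: 156, predicted negative: 38)

194


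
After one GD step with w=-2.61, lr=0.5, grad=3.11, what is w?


w_new = w - α·∇
= -2.61 - 0.5·3.11
= -2.61 - 1.555
= -4.165

-4.165


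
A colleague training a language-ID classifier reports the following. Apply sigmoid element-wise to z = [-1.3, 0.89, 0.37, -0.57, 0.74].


σ(-1.3) = 1/(1+e^1.3) = 0.2142
σ(0.89) = 1/(1+e^-0.89) = 0.7089
σ(0.37) = 1/(1+e^-0.37) = 0.5915
σ(-0.57) = 1/(1+e^0.57) = 0.3612
σ(0.74) = 1/(1+e^-0.74) = 0.677
result = [0.2142, 0.7089, 0.5915, 0.3612, 0.677]

[0.2142, 0.7089, 0.5915, 0.3612, 0.677]


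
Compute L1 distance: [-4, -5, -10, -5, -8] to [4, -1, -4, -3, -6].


d = |-4-4| + |-5+ 1| + |-10+ 4| + |-5+ 3| + |-8+ 6|
  = 8 + 4 + 6 + 2 + 2
  = 22

22


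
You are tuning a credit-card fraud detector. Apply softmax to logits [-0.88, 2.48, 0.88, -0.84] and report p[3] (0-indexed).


Exponentials: e^-0.88=0.4148, e^2.48=11.9413, e^0.88=2.4109, e^-0.84=0.4317
Sum = 15.1987
Softmax = [0.0273, 0.7857, 0.1586, 0.0284]
p[3] = 0.4317/15.1987 = 0.0284

0.0284


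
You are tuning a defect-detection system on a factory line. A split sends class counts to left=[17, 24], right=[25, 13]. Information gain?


Parent = [42, 37], H_parent = 0.9971
H_left = 0.9789 (n=41), H_right = 0.9268 (n=38)
H_children = (41/79)·0.9789 + (38/79)·0.9268 = 0.9538
IG = 0.9971 - 0.9538 = 0.0433

0.0433


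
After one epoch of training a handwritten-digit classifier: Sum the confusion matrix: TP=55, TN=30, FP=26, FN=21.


Total = TP + TN + FP + FN
= 55 + 30 + 26 + 21
= 132
(Predicted positive: 81, predicted negative: 51)

132


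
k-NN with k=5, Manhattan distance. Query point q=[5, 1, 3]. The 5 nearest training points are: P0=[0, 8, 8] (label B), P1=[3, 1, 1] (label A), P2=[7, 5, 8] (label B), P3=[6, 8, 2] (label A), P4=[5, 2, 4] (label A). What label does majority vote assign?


d(q,P0) = 17  (label B)
d(q,P1) = 4  (label A)
d(q,P2) = 11  (label B)
d(q,P3) = 9  (label A)
d(q,P4) = 2  (label A)
Votes: A=3, B=2
Majority → A

A


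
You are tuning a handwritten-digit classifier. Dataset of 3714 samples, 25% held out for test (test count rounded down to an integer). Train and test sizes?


Test = ⌊3714·25/100⌋ = 928
Train = 3714 - 928 = 2786

Train: 2786, Test: 928


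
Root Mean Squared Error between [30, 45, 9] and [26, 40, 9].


MSE = 41/3 = 13.6667
RMSE = √(41/3) = 3.6968

3.6968


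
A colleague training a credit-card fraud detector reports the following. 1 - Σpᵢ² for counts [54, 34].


Probabilities: [54/88, 34/88] ≈ [0.6136, 0.3864]
Σpᵢ² = (2916 + 1156)/88² = 4072/7744
Gini = 1 - Σpᵢ² = 1 - 4072/7744 = 0.4742

0.4742


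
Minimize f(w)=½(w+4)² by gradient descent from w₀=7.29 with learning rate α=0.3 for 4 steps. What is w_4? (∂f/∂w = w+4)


step 1: grad = 7.29+4 = 11.29; w = 7.29 - 0.3·(11.29) = 3.903
step 2: grad = 3.903+4 = 7.903; w = 3.903 - 0.3·(7.903) = 1.5321
step 3: grad = 1.5321+4 = 5.5321; w = 1.5321 - 0.3·(5.5321) = -0.12753
step 4: grad = -0.12753+4 = 3.87247; w = -0.12753 - 0.3·(3.87247) = -1.289271

-1.289271


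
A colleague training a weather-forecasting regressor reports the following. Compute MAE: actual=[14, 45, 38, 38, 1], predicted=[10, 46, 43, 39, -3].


Absolute errors: |14-10|=4, |45-46|=1, |38-43|=5, |38-39|=1, |1+ 3|=4
Sum = 15
MAE = 15/5 = 3

3


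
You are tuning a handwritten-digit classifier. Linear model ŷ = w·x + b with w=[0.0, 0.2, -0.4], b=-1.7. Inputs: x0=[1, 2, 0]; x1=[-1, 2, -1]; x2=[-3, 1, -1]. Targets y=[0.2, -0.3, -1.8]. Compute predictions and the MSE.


ŷ0 = (0.0)·(1) + (0.2)·(2) + (-0.4)·(0) - 1.7 = -1.3
ŷ1 = (0.0)·(-1) + (0.2)·(2) + (-0.4)·(-1) - 1.7 = -0.9
ŷ2 = (0.0)·(-3) + (0.2)·(1) + (-0.4)·(-1) - 1.7 = -1.1
errors² = [2.25, 0.36, 0.49]
MSE = 3.1000/3 = 1.0333

1.0333


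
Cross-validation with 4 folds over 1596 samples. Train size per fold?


Fold size = 1596/4 = 399
Training per fold = 1596 - 399 = 1197

1197


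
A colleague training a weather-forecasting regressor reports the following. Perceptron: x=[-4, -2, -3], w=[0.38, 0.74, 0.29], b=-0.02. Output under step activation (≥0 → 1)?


z = (-4)·(0.38) + (-2)·(0.74) + (-3)·(0.29) - 0.02
  = -3.89
step(z) = 0 (z<0)

0


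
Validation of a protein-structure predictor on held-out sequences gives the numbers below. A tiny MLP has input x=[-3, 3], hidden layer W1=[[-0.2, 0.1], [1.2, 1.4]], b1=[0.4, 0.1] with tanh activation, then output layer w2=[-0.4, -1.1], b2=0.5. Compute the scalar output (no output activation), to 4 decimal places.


z1[0] = (-0.2)·(-3) + (0.1)·(3) + 0.4 = 1.3
z1[1] = (1.2)·(-3) + (1.4)·(3) + 0.1 = 0.7
h = tanh(z1) = [0.8617, 0.6044]
output = (-0.4)·(0.8617) + (-1.1)·(0.6044) + 0.5 = -0.5095

-0.5095


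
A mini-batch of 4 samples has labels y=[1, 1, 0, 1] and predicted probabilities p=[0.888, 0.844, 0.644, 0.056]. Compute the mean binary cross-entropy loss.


L[0] = -ln(0.888) = 0.1188
L[1] = -ln(0.844) = 0.1696
L[2] = -ln(1-0.644) = -ln(0.356) = 1.0328
L[3] = -ln(0.056) = 2.8824
mean = (0.1188 + 0.1696 + 1.0328 + 2.8824)/4 = 1.0509

1.0509


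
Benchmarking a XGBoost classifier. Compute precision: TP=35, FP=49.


Precision = TP/(TP+FP)
= 35/(35+49)
= 35/84 = 41.67%

41.67%


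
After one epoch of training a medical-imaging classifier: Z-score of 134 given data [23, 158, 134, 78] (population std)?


μ = 98.25, σ = 52.2512
z = (134 - 98.25)/52.2512 = 0.6842

0.6842


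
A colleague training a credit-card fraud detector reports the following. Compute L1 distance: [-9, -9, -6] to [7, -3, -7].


d = |-9-7| + |-9+ 3| + |-6+ 7|
  = 16 + 6 + 1
  = 23

23


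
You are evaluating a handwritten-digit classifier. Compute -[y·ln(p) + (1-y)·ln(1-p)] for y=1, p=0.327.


BCE = -[y·ln(p) + (1-y)·ln(1-p)]
= -1·ln(0.327) - 0
= -ln(0.327) = 1.1178

1.1178


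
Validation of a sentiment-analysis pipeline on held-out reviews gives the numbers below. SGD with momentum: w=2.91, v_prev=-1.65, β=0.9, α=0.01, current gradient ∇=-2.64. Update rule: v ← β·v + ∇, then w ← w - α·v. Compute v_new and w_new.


v_new = 0.9·-1.65 - 2.64 = -1.485 - 2.64 = -4.125
w_new = 2.91 - 0.01·-4.125 = 2.91 + 0.04125 = 2.95125

v_new=-4.125, w_new=2.95125


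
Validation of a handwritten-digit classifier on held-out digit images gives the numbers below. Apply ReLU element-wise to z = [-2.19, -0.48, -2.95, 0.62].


ReLU(-2.19) = max(0, -2.19) = 0.0
ReLU(-0.48) = max(0, -0.48) = 0.0
ReLU(-2.95) = max(0, -2.95) = 0.0
ReLU(0.62) = max(0, 0.62) = 0.62
result = [0.0, 0.0, 0.0, 0.62]

[0.0, 0.0, 0.0, 0.62]


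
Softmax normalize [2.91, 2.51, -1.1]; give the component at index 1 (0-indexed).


Exponentials: e^2.91=18.3568, e^2.51=12.3049, e^-1.1=0.3329
Sum = 30.9946
Softmax = [0.5923, 0.397, 0.0107]
p[1] = 12.3049/30.9946 = 0.397

0.397


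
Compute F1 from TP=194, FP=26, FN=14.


Precision = 194/220 = 0.8818
Recall = 194/208 = 0.9327
F1 = 2·P·R/(P+R) = 2·TP/(2·TP+FP+FN) = 388/(388+26+14) = 388/428 = 0.9065

0.9065


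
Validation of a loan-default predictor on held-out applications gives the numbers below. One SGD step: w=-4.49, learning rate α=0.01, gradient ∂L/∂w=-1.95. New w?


w_new = w - α·∇
= -4.49 - 0.01·-1.95
= -4.49 + 0.0195
= -4.4705

-4.4705


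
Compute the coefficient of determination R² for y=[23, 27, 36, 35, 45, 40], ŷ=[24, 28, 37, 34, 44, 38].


ȳ = 34.3333
SS_res = Σ(y-ŷ)² = 9
SS_tot = Σ(y-ȳ)² = 331.33
R² = 1 - SS_res/SS_tot = 1 - 0.0272 = 0.9728

0.9728


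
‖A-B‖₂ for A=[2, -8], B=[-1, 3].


d = √((2+ 1)² + (-8-3)²)
  = √(9 + 121)
  = √130 = 11.4018

11.4018


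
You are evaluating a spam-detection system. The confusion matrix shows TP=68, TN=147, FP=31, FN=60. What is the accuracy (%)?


Accuracy = (TP+TN)/(TP+TN+FP+FN)
= (68+147)/(306)
= 215/306 = 70.26%

70.26%


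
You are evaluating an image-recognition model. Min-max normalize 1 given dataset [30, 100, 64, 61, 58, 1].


min=1, max=100
(1-1)/(100-1) = 0/99 = 0.0

0.0


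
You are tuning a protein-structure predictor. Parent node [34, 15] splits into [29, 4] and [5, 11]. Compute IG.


Parent = [34, 15], H_parent = 0.8886
H_left = 0.5328 (n=33), H_right = 0.896 (n=16)
H_children = (33/49)·0.5328 + (16/49)·0.896 = 0.6514
IG = 0.8886 - 0.6514 = 0.2372

0.2372


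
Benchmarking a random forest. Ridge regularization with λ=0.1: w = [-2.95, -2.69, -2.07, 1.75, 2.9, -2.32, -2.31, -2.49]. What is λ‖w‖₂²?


‖w‖₂² = (-2.95)² + (-2.69)² + (-2.07)² + (1.75)² + (2.9)² + (-2.32)² + (-2.31)² + (-2.49)²
     = 8.7025 + 7.2361 + 4.2849 + 3.0625 + 8.41 + 5.3824 + 5.3361 + 6.2001
     = 48.6146
λ·‖w‖₂² = 0.1·48.6146 = 4.86146

4.86146


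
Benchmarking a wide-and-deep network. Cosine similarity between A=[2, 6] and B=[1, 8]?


A·B = 2·1 + 6·8 = 50
‖A‖ = √40 = 6.3246, ‖B‖ = √65 = 8.0623
cos = 50/(√40·√65) = 50/√2600 = 0.9806

0.9806


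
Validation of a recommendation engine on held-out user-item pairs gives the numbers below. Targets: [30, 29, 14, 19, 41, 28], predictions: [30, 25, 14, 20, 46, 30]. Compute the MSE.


Squared errors: (30-30)²=0, (29-25)²=16, (14-14)²=0, (19-20)²=1, (41-46)²=25, (28-30)²=4
Sum = 46
MSE = 46/6 = 23/3

23/3


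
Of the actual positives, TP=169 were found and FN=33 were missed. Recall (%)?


Recall = TP/(TP+FN)
= 169/(169+33)
= 169/202 = 83.66%

83.66%


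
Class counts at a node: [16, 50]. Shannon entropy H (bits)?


Probabilities: [16/66, 50/66] ≈ [0.2424, 0.7576]
H = -((16/66)·log₂(16/66) + (50/66)·log₂(50/66))
  = 0.799 bits

0.799 bits


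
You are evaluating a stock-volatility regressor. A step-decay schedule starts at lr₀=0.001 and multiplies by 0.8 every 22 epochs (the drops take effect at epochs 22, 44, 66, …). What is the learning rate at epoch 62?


n_drops = ⌊62/22⌋ = 2
lr = 0.001·0.8^2 = 0.001·0.64 = 0.00064

0.00064


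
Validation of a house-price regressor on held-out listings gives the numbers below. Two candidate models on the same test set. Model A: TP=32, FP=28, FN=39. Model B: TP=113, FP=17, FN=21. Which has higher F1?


Model A: P=32/60=0.5333, R=32/71=0.4507, F1=2PR/(P+R)=2TP/(2TP+FP+FN)=64/131=0.4885
Model B: P=113/130=0.8692, R=113/134=0.8433, F1=2PR/(P+R)=2TP/(2TP+FP+FN)=226/264=0.8561
0.4885 < 0.8561 → Model B

Model B


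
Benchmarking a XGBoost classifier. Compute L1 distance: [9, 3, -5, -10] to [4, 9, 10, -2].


d = |9-4| + |3-9| + |-5-10| + |-10+ 2|
  = 5 + 6 + 15 + 8
  = 34

34


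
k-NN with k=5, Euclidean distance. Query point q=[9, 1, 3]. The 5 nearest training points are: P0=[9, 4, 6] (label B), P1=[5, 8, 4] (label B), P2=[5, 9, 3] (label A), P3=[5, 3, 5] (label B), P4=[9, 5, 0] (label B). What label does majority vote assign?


d(q,P0) = 4.2426  (label B)
d(q,P1) = 8.124  (label B)
d(q,P2) = 8.9443  (label A)
d(q,P3) = 4.899  (label B)
d(q,P4) = 5.0  (label B)
Votes: A=1, B=4
Majority → B

B


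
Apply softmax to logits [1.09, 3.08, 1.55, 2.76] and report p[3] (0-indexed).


Exponentials: e^1.09=2.9743, e^3.08=21.7584, e^1.55=4.7115, e^2.76=15.7998
Sum = 45.244
Softmax = [0.0657, 0.4809, 0.1041, 0.3492]
p[3] = 15.7998/45.244 = 0.3492

0.3492


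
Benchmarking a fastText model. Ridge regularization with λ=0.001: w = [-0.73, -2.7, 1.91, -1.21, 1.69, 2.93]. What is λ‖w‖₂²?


‖w‖₂² = (-0.73)² + (-2.7)² + (1.91)² + (-1.21)² + (1.69)² + (2.93)²
     = 0.5329 + 7.29 + 3.6481 + 1.4641 + 2.8561 + 8.5849
     = 24.3761
λ·‖w‖₂² = 0.001·24.3761 = 0.024376

0.024376


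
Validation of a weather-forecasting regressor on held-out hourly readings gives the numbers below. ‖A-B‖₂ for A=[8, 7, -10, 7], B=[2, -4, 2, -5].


d = √((8-2)² + (7+ 4)² + (-10-2)² + (7+ 5)²)
  = √(36 + 121 + 144 + 144)
  = √445 = 21.095

21.095


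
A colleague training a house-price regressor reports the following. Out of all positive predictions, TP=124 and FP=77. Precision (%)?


Precision = TP/(TP+FP)
= 124/(124+77)
= 124/201 = 61.69%

61.69%


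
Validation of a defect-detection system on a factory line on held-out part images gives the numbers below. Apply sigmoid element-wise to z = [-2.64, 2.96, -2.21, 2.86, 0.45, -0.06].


σ(-2.64) = 1/(1+e^2.64) = 0.0666
σ(2.96) = 1/(1+e^-2.96) = 0.9507
σ(-2.21) = 1/(1+e^2.21) = 0.0989
σ(2.86) = 1/(1+e^-2.86) = 0.9458
σ(0.45) = 1/(1+e^-0.45) = 0.6106
σ(-0.06) = 1/(1+e^0.06) = 0.485
result = [0.0666, 0.9507, 0.0989, 0.9458, 0.6106, 0.485]

[0.0666, 0.9507, 0.0989, 0.9458, 0.6106, 0.485]


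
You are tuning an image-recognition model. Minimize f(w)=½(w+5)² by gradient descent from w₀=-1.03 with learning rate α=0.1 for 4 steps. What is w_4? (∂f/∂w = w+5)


step 1: grad = -1.03+5 = 3.97; w = -1.03 - 0.1·(3.97) = -1.427
step 2: grad = -1.427+5 = 3.573; w = -1.427 - 0.1·(3.573) = -1.7843
step 3: grad = -1.7843+5 = 3.2157; w = -1.7843 - 0.1·(3.2157) = -2.10587
step 4: grad = -2.10587+5 = 2.89413; w = -2.10587 - 0.1·(2.89413) = -2.395283

-2.395283


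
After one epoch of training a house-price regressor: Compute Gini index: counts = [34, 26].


Probabilities: [34/60, 26/60] ≈ [0.5667, 0.4333]
Σpᵢ² = (1156 + 676)/60² = 1832/3600
Gini = 1 - Σpᵢ² = 1 - 1832/3600 = 0.4911

0.4911


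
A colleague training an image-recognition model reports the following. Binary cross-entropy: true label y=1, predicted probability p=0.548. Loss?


BCE = -[y·ln(p) + (1-y)·ln(1-p)]
= -1·ln(0.548) - 0
= -ln(0.548) = 0.6015

0.6015


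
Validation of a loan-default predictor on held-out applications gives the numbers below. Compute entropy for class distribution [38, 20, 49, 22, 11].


Probabilities: [38/140, 20/140, 49/140, 22/140, 11/140] ≈ [0.2714, 0.1429, 0.35, 0.1571, 0.0786]
H = -((38/140)·log₂(38/140) + (20/140)·log₂(20/140) + (49/140)·log₂(49/140) + (22/140)·log₂(22/140) + (11/140)·log₂(11/140))
  = 2.1497 bits

2.1497 bits


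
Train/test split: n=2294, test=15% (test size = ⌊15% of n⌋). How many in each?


Test = ⌊2294·15/100⌋ = 344
Train = 2294 - 344 = 1950

Train: 1950, Test: 344


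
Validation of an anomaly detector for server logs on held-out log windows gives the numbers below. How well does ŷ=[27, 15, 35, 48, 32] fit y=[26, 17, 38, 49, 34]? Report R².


ȳ = 32.8
SS_res = Σ(y-ŷ)² = 19
SS_tot = Σ(y-ȳ)² = 586.8
R² = 1 - SS_res/SS_tot = 1 - 0.0324 = 0.9676

0.9676


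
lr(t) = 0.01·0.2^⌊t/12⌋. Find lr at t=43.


n_drops = ⌊43/12⌋ = 3
lr = 0.01·0.2^3 = 0.01·0.008 = 0.00008

0.00008


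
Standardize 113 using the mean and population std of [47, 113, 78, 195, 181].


μ = 122.8, σ = 57.3564
z = (113 - 122.8)/57.3564 = -0.1709

-0.1709


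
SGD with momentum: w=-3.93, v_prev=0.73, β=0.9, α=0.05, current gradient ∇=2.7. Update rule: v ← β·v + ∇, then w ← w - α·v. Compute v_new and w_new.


v_new = 0.9·0.73 + 2.7 = 0.657 + 2.7 = 3.357
w_new = -3.93 - 0.05·3.357 = -3.93 - 0.16785 = -4.09785

v_new=3.357, w_new=-4.09785


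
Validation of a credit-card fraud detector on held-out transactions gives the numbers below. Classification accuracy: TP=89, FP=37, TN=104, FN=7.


Accuracy = (TP+TN)/(TP+TN+FP+FN)
= (89+104)/(237)
= 193/237 = 81.43%

81.43%


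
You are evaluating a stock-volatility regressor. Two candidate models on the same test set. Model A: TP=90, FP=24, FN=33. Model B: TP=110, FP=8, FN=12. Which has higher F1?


Model A: P=90/114=0.7895, R=90/123=0.7317, F1=2PR/(P+R)=2TP/(2TP+FP+FN)=180/237=0.7595
Model B: P=110/118=0.9322, R=110/122=0.9016, F1=2PR/(P+R)=2TP/(2TP+FP+FN)=220/240=0.9167
0.7595 < 0.9167 → Model B

Model B


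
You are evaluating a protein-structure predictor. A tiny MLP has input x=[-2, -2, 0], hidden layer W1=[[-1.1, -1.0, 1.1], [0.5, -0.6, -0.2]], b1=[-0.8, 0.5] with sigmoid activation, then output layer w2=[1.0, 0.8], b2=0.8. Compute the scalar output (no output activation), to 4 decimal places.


z1[0] = (-1.1)·(-2) + (-1.0)·(-2) + (1.1)·(0) - 0.8 = 3.4
z1[1] = (0.5)·(-2) + (-0.6)·(-2) + (-0.2)·(0) + 0.5 = 0.7
h = sigmoid(z1) = [0.9677, 0.6682]
output = (1.0)·(0.9677) + (0.8)·(0.6682) + 0.8 = 2.3023

2.3023


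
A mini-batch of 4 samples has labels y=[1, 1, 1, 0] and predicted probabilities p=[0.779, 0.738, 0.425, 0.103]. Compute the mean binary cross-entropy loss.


L[0] = -ln(0.779) = 0.2497
L[1] = -ln(0.738) = 0.3038
L[2] = -ln(0.425) = 0.8557
L[3] = -ln(1-0.103) = -ln(0.897) = 0.1087
mean = (0.2497 + 0.3038 + 0.8557 + 0.1087)/4 = 0.3795

0.3795


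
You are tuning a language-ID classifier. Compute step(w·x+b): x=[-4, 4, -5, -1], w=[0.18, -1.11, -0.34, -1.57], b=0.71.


z = (-4)·(0.18) + (4)·(-1.11) + (-5)·(-0.34) + (-1)·(-1.57) + 0.71
  = -1.18
step(z) = 0 (z<0)

0


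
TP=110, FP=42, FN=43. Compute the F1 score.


Precision = 110/152 = 0.7237
Recall = 110/153 = 0.719
F1 = 2·P·R/(P+R) = 2·TP/(2·TP+FP+FN) = 220/(220+42+43) = 220/305 = 0.7213

0.7213


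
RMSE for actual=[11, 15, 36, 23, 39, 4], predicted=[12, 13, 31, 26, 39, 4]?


MSE = 39/6 = 6.5
RMSE = √(39/6) = 2.5495

2.5495


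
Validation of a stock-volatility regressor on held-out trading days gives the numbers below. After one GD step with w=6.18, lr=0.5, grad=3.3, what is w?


w_new = w - α·∇
= 6.18 - 0.5·3.3
= 6.18 - 1.65
= 4.53

4.53


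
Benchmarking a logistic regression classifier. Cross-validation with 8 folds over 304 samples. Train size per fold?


Fold size = 304/8 = 38
Training per fold = 304 - 38 = 266

266


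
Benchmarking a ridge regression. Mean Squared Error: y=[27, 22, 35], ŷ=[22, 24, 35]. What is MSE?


Squared errors: (27-22)²=25, (22-24)²=4, (35-35)²=0
Sum = 29
MSE = 29/3 = 29/3

29/3


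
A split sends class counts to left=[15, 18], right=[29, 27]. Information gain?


Parent = [44, 45], H_parent = 0.9999
H_left = 0.994 (n=33), H_right = 0.9991 (n=56)
H_children = (33/89)·0.994 + (56/89)·0.9991 = 0.9972
IG = 0.9999 - 0.9972 = 0.0027

0.0027


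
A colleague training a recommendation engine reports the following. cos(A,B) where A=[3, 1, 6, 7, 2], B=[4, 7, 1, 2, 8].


A·B = 3·4 + 1·7 + 6·1 + 7·2 + 2·8 = 55
‖A‖ = √99 = 9.9499, ‖B‖ = √134 = 11.5758
cos = 55/(√99·√134) = 55/√13266 = 0.4775

0.4775


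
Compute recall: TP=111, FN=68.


Recall = TP/(TP+FN)
= 111/(111+68)
= 111/179 = 62.01%

62.01%


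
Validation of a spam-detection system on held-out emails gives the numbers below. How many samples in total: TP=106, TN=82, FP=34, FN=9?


Total = TP + TN + FP + FN
= 106 + 82 + 34 + 9
= 231
(Predicted positive: 140, predicted negative: 91)

231


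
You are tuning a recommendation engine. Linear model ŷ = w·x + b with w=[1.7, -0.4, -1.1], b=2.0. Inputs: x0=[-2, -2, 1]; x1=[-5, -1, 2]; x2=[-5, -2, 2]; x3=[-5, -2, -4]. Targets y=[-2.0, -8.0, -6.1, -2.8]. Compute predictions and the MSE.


ŷ0 = (1.7)·(-2) + (-0.4)·(-2) + (-1.1)·(1) + 2.0 = -1.7
ŷ1 = (1.7)·(-5) + (-0.4)·(-1) + (-1.1)·(2) + 2.0 = -8.3
ŷ2 = (1.7)·(-5) + (-0.4)·(-2) + (-1.1)·(2) + 2.0 = -7.9
ŷ3 = (1.7)·(-5) + (-0.4)·(-2) + (-1.1)·(-4) + 2.0 = -1.3
errors² = [0.09, 0.09, 3.24, 2.25]
MSE = 5.6700/4 = 1.4175

1.4175


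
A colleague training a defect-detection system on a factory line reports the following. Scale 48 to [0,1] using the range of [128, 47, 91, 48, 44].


min=44, max=128
(48-44)/(128-44) = 4/84 = 0.0476

0.0476


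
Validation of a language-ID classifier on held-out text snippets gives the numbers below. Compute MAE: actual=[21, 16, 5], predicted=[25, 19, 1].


Absolute errors: |21-25|=4, |16-19|=3, |5-1|=4
Sum = 11
MAE = 11/3 = 11/3

11/3


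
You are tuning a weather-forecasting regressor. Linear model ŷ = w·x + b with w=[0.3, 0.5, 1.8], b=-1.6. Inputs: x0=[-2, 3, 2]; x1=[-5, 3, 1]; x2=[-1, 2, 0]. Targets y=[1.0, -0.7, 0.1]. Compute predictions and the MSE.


ŷ0 = (0.3)·(-2) + (0.5)·(3) + (1.8)·(2) - 1.6 = 2.9
ŷ1 = (0.3)·(-5) + (0.5)·(3) + (1.8)·(1) - 1.6 = 0.2
ŷ2 = (0.3)·(-1) + (0.5)·(2) + (1.8)·(0) - 1.6 = -0.9
errors² = [3.61, 0.81, 1.0]
MSE = 5.4200/3 = 1.8067

1.8067


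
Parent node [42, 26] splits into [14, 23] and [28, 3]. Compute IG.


Parent = [42, 26], H_parent = 0.9597
H_left = 0.9569 (n=37), H_right = 0.4587 (n=31)
H_children = (37/68)·0.9569 + (31/68)·0.4587 = 0.7298
IG = 0.9597 - 0.7298 = 0.2299

0.2299
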